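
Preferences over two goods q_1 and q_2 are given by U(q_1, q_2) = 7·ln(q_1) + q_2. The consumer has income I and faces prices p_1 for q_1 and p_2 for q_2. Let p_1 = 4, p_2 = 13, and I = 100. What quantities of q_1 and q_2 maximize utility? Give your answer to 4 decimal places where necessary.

So q_1*(p_1,p_2) = 7·p_2/p_1, independent of income; and q_2* = (I − 7·p_2)/p_2.
At the given prices: q_1* = 7·13/4 = 22.75, and q_2* = 0.6923.

q_1* = 22.75, q_2* = 0.6923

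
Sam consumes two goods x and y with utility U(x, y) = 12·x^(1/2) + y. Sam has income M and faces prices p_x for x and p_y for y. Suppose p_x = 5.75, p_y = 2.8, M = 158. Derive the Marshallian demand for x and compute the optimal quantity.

x* = 8.5366

Set MRS = p_x/p_y: 6·x^(−1/2) = p_x/p_y.
Thus x* = (6·p_y/p_x)² — independent of M — with the rest of income spent on y.
Plugging in: x* = (6·2.8/5.75)² = 8.5366.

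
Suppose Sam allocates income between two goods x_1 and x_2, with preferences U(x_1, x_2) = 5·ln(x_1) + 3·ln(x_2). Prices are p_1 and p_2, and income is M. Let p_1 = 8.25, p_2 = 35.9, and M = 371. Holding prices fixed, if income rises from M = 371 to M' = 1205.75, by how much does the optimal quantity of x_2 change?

Δx_2* = 8.7195

Tangency: MRS = (5/3)·x_2/x_1 = p_1/p_2.
Rearranging, p_2·x_2 = (3/5)·p_1·x_1. Substituting into the budget gives p_1·x_1·(1 + (3/5)) = M.
Demand: x_1*(p_1,p_2,M) = 0.625·M/p_1 and x_2* = 0.375·M/p_2.
At p_1=8.25, p_2=35.9, M=371: x_2* = 0.375·371/35.9 = 3.8753.
At M' = 1205.75: x_2* = 12.5949. Change: 12.5949 − 3.8753 = 8.7195.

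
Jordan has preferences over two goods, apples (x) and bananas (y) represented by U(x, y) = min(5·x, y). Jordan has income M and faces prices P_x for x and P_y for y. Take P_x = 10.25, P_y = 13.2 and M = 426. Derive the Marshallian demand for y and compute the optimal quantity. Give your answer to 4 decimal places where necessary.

y* = 27.9344

With perfect complements, no substitution: consume in ratio x:y = 1:5.
Budget: P_x·x + P_y·5·x = M, so (P_x + 5·P_y)·x = M.
Demand: x*(P_x,P_y,M) = M/(P_x + 5·P_y), y* = 5·M/(P_x + 5·P_y).
Here 10.25 + 5·13.2 = 76.25, giving y* = 27.9344.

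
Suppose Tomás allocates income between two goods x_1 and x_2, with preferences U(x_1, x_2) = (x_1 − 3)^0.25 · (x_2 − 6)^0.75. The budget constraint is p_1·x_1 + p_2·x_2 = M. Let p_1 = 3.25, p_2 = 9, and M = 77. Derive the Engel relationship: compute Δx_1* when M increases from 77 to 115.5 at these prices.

Δx_1* = 2.9615

Let x_1' = x_1−3, x_2' = x_2−6. MRS = (1/3)·x_2'/x_1' = p_1/p_2.
Substituting into the budget: x_1* = 3 + 0.25·(M − 3·p_1 − 6·p_2)/p_1, and x_2* = 6 + 0.75·(…)/p_2.
Discretionary income = 77 − 3·3.25 − 6·9 = 13.25; x_1* = 3 + 0.25·13.25/3.25 = 4.0192.
At M' = 115.5: x_1* = 6.9808. Change: 6.9808 − 4.0192 = 2.9615.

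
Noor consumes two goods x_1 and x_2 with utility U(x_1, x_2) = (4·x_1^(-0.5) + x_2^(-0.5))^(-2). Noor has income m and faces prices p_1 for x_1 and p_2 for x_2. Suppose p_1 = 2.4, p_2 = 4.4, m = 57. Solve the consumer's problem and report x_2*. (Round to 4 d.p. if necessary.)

From the CES first-order condition, 4·(x_2/x_1)^(1.5) = p_1/p_2.
Hence x_2/x_1 = ((1/4)·p_1/p_2)^(1/(1.5)), i.e. raised to the 2/3 power.
Substitute x_2 = (x_2/x_1)·x_1 into the budget: x_1* = m/(p_1 + p_2·(x_2/x_1)).
Numerically x_2/x_1 = 0.264931, so x_1* = 57/(2.4 + 4.4·0.264931) = 15.9857 and x_2* = 0.264931·15.9857 = 4.2351.

x_2* = 4.2351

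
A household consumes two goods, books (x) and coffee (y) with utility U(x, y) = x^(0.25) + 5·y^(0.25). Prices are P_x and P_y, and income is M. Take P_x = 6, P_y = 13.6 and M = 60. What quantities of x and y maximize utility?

x* = 1.3318, y* = 3.8242

From the CES first-order condition, (1/5)·(y/x)^(0.75) = P_x/P_y.
Hence y/x = (5·P_x/P_y)^(1/(0.75)), i.e. raised to the 4/3 power.
With the ratio pinned down, the budget gives x* = M/(P_x + P_y·(y/x)) and y* = (y/x)·x*.
Numerically y/x = 2.871506, so x* = 60/(6 + 13.6·2.871506) = 1.3318 and y* = 2.871506·1.3318 = 3.8242.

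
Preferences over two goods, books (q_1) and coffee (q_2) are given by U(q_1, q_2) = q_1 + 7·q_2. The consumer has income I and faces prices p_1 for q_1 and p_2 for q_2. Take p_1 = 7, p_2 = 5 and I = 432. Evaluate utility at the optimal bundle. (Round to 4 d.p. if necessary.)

Perfect substitutes: compare marginal utility per dollar. 1/p_1 vs 7/p_2 → 0.1429 vs 1.4.
q_2 gives more utility per dollar, so spend all income on q_2: q_2* = I/p_2, q_1* = 0.
Numerically: q_1* = 0, q_2* = 86.4.
Utility at the optimum: U(0, 86.4) = 604.8.

V = 604.8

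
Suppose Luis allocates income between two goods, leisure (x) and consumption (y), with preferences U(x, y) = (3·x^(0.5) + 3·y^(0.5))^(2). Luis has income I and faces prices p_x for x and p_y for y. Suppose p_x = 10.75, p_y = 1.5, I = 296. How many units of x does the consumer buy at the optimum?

Numerically y/x = 51.361111, so x* = 296/(10.75 + 1.5·51.361111) = 3.3716.

x* = 3.3716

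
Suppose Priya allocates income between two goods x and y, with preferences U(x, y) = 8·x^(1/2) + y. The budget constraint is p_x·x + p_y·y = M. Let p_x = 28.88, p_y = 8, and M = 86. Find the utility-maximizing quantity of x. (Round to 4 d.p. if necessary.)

Set MRS = p_x/p_y: 4·x^(−1/2) = p_x/p_y.
Solve: √x = 4·p_y/p_x, so x*(p_x,p_y) = (4·p_y/p_x)², and y* = (M − p_x·x*)/p_y.
Plugging in: x* = (4·8/28.88)² = 1.2277.

x* = 1.2277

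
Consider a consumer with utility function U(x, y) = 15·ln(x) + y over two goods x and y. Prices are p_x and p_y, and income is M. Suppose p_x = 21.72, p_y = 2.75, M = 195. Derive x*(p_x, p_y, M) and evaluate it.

x* = 1.8992

Set MRS = p_x/p_y: (15/x)/1 = p_x/p_y.
So x*(p_x,p_y) = 15·p_y/p_x, independent of income; and y* = (M − 15·p_y)/p_y.
At the given prices: x* = 15·2.75/21.72 = 1.8992.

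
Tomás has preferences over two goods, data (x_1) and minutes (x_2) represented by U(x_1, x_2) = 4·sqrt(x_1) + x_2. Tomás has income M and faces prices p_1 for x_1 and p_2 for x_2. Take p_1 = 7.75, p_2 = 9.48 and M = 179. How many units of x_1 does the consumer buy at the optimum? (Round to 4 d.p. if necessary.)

x_1* = 5.9851

Utility is quasi-linear in x_2; the FOC for x_1 is 2/√x_1 = p_1/p_2.
Thus x_1* = (2·p_2/p_1)² — independent of M — with the rest of income spent on x_2.
Plugging in: x_1* = (2·9.48/7.75)² = 5.9851.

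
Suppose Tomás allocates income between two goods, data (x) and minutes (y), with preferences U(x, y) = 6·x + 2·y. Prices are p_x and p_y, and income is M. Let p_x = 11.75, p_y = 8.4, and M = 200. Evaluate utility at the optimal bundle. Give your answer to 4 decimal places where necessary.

V = 102.1277

Linear utility — the consumer picks whichever good has higher MU/price: 6/11.75 = 0.5106 vs 2/8.4 = 0.2381.
x gives more utility per dollar, so spend all income on x: x* = M/p_x, y* = 0.
Numerically: x* = 17.0213, y* = 0.
Utility at the optimum: U(17.0213, 0) = 102.1277.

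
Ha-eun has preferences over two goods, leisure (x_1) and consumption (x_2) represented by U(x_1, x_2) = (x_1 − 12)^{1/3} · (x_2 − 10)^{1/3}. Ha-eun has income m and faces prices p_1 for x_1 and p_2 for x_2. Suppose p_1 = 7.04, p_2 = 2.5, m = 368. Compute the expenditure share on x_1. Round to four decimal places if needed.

Let x_1' = x_1−12, x_2' = x_2−10. MRS = x_2'/x_1' = p_1/p_2.
After buying the subsistence bundle (12, 10), a share 0.5 of the remaining income goes to x_1: x_1* = 12 + 0.5·(m − 12p_1 − 10p_2)/p_1.
Discretionary income = 368 − 12·7.04 − 10·2.5 = 258.52; x_1* = 12 + 0.5·258.52/7.04 = 30.3608; x_2* = 10 + 0.5·258.52/2.5 = 61.704.
Expenditure on x_1: 7.04·30.3608 = 213.74; share = 0.5808.

share on x_1 = 0.5808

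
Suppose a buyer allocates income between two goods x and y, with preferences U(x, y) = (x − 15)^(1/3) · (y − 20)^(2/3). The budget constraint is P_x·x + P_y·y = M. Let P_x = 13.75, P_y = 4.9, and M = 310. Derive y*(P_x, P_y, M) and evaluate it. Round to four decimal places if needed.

y* = 20.7823

This is Cobb-Douglas in (x−15, y−20): tangency gives 1/3·P_y·(y−20) = 2/3·P_x·(x−15).
Substituting into the budget: x* = 15 + 1/3·(M − 15·P_x − 20·P_y)/P_x, and y* = 20 + 2/3·(…)/P_y.
Discretionary income = 310 − 15·13.75 − 20·4.9 = 5.75; y* = 20 + 2/3·5.75/4.9 = 20.7823.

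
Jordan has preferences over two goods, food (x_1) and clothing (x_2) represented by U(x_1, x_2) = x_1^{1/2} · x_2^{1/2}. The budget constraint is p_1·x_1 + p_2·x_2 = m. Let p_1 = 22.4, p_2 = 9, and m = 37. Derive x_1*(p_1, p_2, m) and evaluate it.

x_1* = 0.8259

Demand: x_1*(p_1,p_2,m) = 0.5·m/p_1 and x_2* = 0.5·m/p_2.
At p_1=22.4, p_2=9, m=37: x_1* = 0.5·37/22.4 = 0.8259.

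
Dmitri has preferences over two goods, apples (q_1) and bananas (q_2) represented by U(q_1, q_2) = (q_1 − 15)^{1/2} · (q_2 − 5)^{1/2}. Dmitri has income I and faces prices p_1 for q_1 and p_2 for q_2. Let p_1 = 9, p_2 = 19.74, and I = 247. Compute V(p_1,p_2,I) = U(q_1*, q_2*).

V = 0.4989

After buying the subsistence bundle (15, 5), a share 0.5 of the remaining income goes to q_1: q_1* = 15 + 0.5·(I − 15p_1 − 5p_2)/p_1.
Discretionary income = 247 − 15·9 − 5·19.74 = 13.3; q_1* = 15 + 0.5·13.3/9 = 15.7389; q_2* = 5 + 0.5·13.3/19.74 = 5.3369.
Utility at the optimum: U(15.7389, 5.3369) = 0.4989.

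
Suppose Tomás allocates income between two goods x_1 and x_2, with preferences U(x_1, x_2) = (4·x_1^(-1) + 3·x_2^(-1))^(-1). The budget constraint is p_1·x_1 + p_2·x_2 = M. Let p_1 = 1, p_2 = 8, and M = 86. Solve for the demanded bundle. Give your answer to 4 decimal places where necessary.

x_1* = 24.9312, x_2* = 7.6336

Substitute x_2 = (x_2/x_1)·x_1 into the budget: x_1* = M/(p_1 + p_2·(x_2/x_1)).
Numerically x_2/x_1 = 0.306186, so x_1* = 86/(1 + 8·0.306186) = 24.9312 and x_2* = 0.306186·24.9312 = 7.6336.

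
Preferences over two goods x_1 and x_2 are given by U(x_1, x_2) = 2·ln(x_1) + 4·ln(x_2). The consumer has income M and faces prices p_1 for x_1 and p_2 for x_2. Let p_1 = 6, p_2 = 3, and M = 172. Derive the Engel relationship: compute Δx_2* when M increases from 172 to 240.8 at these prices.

At p_1=6, p_2=3, M=172: x_2* = 2/3·172/3 = 38.2222.
At M' = 240.8: x_2* = 53.5111. Change: 53.5111 − 38.2222 = 15.2889.

Δx_2* = 15.2889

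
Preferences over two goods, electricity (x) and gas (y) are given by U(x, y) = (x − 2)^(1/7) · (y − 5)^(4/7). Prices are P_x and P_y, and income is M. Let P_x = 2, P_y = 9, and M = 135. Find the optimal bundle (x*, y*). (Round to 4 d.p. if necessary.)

x* = 10.6, y* = 12.6444

Substituting into the budget: x* = 2 + 0.2·(M − 2·P_x − 5·P_y)/P_x, and y* = 5 + 0.8·(…)/P_y.
Discretionary income = 135 − 2·2 − 5·9 = 86; x* = 2 + 0.2·86/2 = 10.6; y* = 5 + 0.8·86/9 = 12.6444.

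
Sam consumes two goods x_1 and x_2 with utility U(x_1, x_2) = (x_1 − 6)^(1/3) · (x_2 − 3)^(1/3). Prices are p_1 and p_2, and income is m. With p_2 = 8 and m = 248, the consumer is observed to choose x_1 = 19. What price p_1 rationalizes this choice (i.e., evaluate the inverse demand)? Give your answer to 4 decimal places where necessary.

p_1 = 7

This is Cobb-Douglas in (x_1−6, x_2−3): tangency gives 1/3·p_2·(x_2−3) = 1/3·p_1·(x_1−6).
After buying the subsistence bundle (6, 3), a share 0.5 of the remaining income goes to x_1: x_1* = 6 + 0.5·(m − 6p_1 − 3p_2)/p_1.
Set x_1* = 19 in the demand function and solve for p_1: p_1 = 7.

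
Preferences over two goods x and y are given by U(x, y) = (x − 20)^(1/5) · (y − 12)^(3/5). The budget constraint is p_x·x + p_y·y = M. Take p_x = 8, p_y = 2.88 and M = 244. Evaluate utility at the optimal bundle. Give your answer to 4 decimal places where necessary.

V = 5.054

Discretionary income = 244 − 20·8 − 12·2.88 = 49.44; x* = 20 + 0.25·49.44/8 = 21.545; y* = 12 + 0.75·49.44/2.88 = 24.875.
Utility at the optimum: U(21.545, 24.875) = 5.054.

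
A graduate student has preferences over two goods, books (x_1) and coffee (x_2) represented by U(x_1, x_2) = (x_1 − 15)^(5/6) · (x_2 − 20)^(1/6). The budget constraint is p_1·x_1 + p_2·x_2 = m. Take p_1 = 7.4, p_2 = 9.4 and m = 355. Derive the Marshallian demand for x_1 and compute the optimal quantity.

This is Cobb-Douglas in (x_1−15, x_2−20): tangency gives 5/6·p_2·(x_2−20) = 1/6·p_1·(x_1−15).
Substituting into the budget: x_1* = 15 + 5/6·(m − 15·p_1 − 20·p_2)/p_1, and x_2* = 20 + 1/6·(…)/p_2.
Discretionary income = 355 − 15·7.4 − 20·9.4 = 56; x_1* = 15 + 5/6·56/7.4 = 21.3063.

x_1* = 21.3063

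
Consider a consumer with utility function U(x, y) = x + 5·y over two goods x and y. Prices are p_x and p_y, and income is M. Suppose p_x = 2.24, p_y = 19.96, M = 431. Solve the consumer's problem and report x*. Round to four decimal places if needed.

x* = 192.4107

Perfect substitutes: compare marginal utility per dollar. 1/p_x vs 5/p_y → 0.4464 vs 0.2505.
x gives more utility per dollar, so spend all income on x: x* = M/p_x, y* = 0.
Numerically: x* = 192.4107, y* = 0.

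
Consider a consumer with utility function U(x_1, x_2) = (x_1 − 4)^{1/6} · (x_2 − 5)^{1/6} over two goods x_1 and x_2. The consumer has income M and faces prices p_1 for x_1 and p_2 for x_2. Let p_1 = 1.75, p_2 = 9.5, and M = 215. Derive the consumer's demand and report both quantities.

MRS = (x_2−5)/(x_1−4). Tangency with p_1/p_2 gives x_2−5 = (p_1/p_2)·(x_1−4).
Substituting into the budget: x_1* = 4 + 0.5·(M − 4·p_1 − 5·p_2)/p_1, and x_2* = 5 + 0.5·(…)/p_2.
Discretionary income = 215 − 4·1.75 − 5·9.5 = 160.5; x_1* = 4 + 0.5·160.5/1.75 = 49.8571; x_2* = 5 + 0.5·160.5/9.5 = 13.4474.

x_1* = 49.8571, x_2* = 13.4474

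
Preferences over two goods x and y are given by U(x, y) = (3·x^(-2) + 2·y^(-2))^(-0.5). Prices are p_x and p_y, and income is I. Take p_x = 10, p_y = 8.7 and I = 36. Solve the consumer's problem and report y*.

y* = 1.8341

Numerically y/x = 0.915089, so x* = 36/(10 + 8.7·0.915089) = 2.0043 and y* = 0.915089·2.0043 = 1.8341.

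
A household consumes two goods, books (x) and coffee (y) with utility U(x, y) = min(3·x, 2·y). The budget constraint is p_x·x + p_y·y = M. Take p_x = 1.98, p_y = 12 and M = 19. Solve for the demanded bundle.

x* = 0.951, y* = 1.4264

Leontief preferences: the optimum is at the kink where x/2 = y/3, i.e. y = (3/2)·x.
Budget: p_x·x + p_y·(3/2)·x = M, so (2·p_x + 3·p_y)·x = 2·M.
Demand: x*(p_x,p_y,M) = 2·M/(2·p_x + 3·p_y), y* = 3·M/(2·p_x + 3·p_y).
Here 2·1.98 + 3·12 = 39.96, giving x* = 0.951 and y* = 1.4264.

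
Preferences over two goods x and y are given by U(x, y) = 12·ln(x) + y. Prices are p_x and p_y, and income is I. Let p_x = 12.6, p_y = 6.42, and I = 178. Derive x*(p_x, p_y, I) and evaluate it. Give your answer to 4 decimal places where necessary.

x* = 6.1143

Set MRS = p_x/p_y: (12/x)/1 = p_x/p_y.
So x*(p_x,p_y) = 12·p_y/p_x, independent of income; and y* = (I − 12·p_y)/p_y.
At the given prices: x* = 12·6.42/12.6 = 6.1143.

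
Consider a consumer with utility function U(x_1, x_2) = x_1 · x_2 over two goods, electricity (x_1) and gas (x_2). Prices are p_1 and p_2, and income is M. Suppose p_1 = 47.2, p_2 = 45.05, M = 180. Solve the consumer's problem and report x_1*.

MU_x_1/MU_x_2 = (x_2)/(x_1); tangency sets this equal to p_1/p_2.
Rearranging, p_2·x_2 = p_1·x_1. Substituting into the budget gives p_1·x_1·(1 + 1) = M.
Demand: x_1*(p_1,p_2,M) = 0.5·M/p_1 and x_2* = 0.5·M/p_2.
At p_1=47.2, p_2=45.05, M=180: x_1* = 0.5·180/47.2 = 1.9068.

x_1* = 1.9068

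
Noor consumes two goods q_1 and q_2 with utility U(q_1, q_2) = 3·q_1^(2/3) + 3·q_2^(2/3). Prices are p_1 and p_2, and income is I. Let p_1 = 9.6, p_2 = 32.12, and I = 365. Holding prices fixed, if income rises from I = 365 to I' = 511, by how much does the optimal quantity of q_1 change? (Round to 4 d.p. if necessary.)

MRS = MU_q_1/MU_q_2 = (q_2/q_1)^(1/3). Set equal to p_1/p_2.
Hence q_2/q_1 = (p_1/p_2)^(1/(1/3)), i.e. raised to the 3 power.
With the ratio pinned down, the budget gives q_1* = I/(p_1 + p_2·(q_2/q_1)) and q_2* = (q_2/q_1)·q_1*.
Numerically q_2/q_1 = 0.026699, so q_1* = 365/(9.6 + 32.12·0.026699) = 34.903.
At I' = 511: q_1* = 48.8642. Change: 48.8642 − 34.903 = 13.9612.

Δq_1* = 13.9612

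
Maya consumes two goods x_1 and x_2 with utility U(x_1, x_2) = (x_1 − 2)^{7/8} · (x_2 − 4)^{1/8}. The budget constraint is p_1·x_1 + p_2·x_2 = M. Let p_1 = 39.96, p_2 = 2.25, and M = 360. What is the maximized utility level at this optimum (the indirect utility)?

V = 6.6684

This is Cobb-Douglas in (x_1−2, x_2−4): tangency gives 0.875·p_2·(x_2−4) = 0.125·p_1·(x_1−2).
After buying the subsistence bundle (2, 4), a share 0.875 of the remaining income goes to x_1: x_1* = 2 + 0.875·(M − 2p_1 − 4p_2)/p_1.
Discretionary income = 360 − 2·39.96 − 4·2.25 = 271.08; x_1* = 2 + 0.875·271.08/39.96 = 7.9358; x_2* = 4 + 0.125·271.08/2.25 = 19.06.
Utility at the optimum: U(7.9358, 19.06) = 6.6684.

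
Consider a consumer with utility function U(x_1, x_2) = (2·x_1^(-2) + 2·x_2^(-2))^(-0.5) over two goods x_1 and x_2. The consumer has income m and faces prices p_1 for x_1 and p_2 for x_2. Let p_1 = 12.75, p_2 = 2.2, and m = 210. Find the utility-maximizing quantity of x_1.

MU_x_1 ∝ 2·x_1^(-3), MU_x_2 ∝ 2·x_2^(-3), so MRS = (x_2/x_1)^(3) = p_1/p_2.
Hence x_2/x_1 = (p_1/p_2)^(1/(3)), i.e. raised to the 1/3 power.
Substitute x_2 = (x_2/x_1)·x_1 into the budget: x_1* = m/(p_1 + p_2·(x_2/x_1)).
Numerically x_2/x_1 = 1.796232, so x_1* = 210/(12.75 + 2.2·1.796232) = 12.5736.

x_1* = 12.5736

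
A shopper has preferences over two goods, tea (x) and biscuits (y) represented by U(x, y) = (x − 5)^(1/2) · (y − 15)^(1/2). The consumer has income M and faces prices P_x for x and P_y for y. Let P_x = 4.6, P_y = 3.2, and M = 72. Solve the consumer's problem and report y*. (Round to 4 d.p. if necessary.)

Substituting into the budget: x* = 5 + 0.5·(M − 5·P_x − 15·P_y)/P_x, and y* = 15 + 0.5·(…)/P_y.
Discretionary income = 72 − 5·4.6 − 15·3.2 = 1; y* = 15 + 0.5·1/3.2 = 15.1562.

y* = 15.1562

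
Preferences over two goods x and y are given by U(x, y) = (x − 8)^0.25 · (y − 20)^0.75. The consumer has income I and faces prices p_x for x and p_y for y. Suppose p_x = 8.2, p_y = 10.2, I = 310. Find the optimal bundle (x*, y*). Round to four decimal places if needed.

Discretionary income = 310 − 8·8.2 − 20·10.2 = 40.4; x* = 8 + 0.25·40.4/8.2 = 9.2317; y* = 20 + 0.75·40.4/10.2 = 22.9706.

x* = 9.2317, y* = 22.9706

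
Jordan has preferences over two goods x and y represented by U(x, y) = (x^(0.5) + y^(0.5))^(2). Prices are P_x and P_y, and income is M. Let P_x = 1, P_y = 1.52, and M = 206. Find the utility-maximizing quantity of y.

y* = 53.7803

From the CES first-order condition, (y/x)^(0.5) = P_x/P_y.
Solve for the ratio: y/x = [P_x/P_y]^(2).
Substitute y = (y/x)·x into the budget: x* = M/(P_x + P_y·(y/x)).
Numerically y/x = 0.432825, so x* = 206/(1 + 1.52·0.432825) = 124.254 and y* = 0.432825·124.254 = 53.7803.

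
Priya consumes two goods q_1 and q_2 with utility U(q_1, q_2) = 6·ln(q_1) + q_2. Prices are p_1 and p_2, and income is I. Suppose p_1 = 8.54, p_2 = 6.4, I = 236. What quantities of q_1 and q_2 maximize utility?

MU_q_1 = 6/q_1, MU_q_2 = 1. Tangency: 6/q_1 = p_1/p_2.
So q_1*(p_1,p_2) = 6·p_2/p_1, independent of income; and q_2* = (I − 6·p_2)/p_2.
At the given prices: q_1* = 6·6.4/8.54 = 4.4965, and q_2* = 30.875.

q_1* = 4.4965, q_2* = 30.875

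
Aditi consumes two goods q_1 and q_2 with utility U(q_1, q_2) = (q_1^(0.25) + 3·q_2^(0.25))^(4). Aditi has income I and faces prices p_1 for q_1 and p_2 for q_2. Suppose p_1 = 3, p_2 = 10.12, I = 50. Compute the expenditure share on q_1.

share on q_1 = 0.2574

MU_q_1 ∝ q_1^(-0.75), MU_q_2 ∝ 3·q_2^(-0.75), so MRS = (1/3)·(q_2/q_1)^(0.75) = p_1/p_2.
Hence q_2/q_1 = (3·p_1/p_2)^(1/(0.75)), i.e. raised to the 4/3 power.
With the ratio pinned down, the budget gives q_1* = I/(p_1 + p_2·(q_2/q_1)) and q_2* = (q_2/q_1)·q_1*.
Numerically q_2/q_1 = 0.855229, so q_1* = 50/(3 + 10.12·0.855229) = 4.29 and q_2* = 0.855229·4.29 = 3.669.
Expenditure on q_1: 3·4.29 = 12.8701; share = 0.2574.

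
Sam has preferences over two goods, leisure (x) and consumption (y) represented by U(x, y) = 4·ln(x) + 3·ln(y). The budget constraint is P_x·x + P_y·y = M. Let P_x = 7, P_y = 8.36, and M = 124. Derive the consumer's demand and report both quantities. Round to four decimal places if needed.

x* = 10.1224, y* = 6.3568

Demand: x*(P_x,P_y,M) = 4/7·M/P_x and y* = 3/7·M/P_y.
At P_x=7, P_y=8.36, M=124: x* = 4/7·124/7 = 10.1224, y* = 6.3568.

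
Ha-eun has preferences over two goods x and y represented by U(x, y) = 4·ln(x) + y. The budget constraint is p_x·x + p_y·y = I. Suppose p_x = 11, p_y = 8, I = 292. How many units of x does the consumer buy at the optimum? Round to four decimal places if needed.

Set MRS = p_x/p_y: (4/x)/1 = p_x/p_y.
So x*(p_x,p_y) = 4·p_y/p_x, independent of income; and y* = (I − 4·p_y)/p_y.
At the given prices: x* = 4·8/11 = 2.9091.

x* = 2.9091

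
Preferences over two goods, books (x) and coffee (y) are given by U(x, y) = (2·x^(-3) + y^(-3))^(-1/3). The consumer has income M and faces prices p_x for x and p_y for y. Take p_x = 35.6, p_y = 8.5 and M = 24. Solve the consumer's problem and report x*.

x* = 0.5237

MU_x ∝ 2·x^(-4), MU_y ∝ y^(-4), so MRS = 2·(y/x)^(4) = p_x/p_y.
Hence y/x = ((1/2)·p_x/p_y)^(1/(4)), i.e. raised to the 0.25 power.
With the ratio pinned down, the budget gives x* = M/(p_x + p_y·(y/x)) and y* = (y/x)·x*.
Numerically y/x = 1.202957, so x* = 24/(35.6 + 8.5·1.202957) = 0.5237.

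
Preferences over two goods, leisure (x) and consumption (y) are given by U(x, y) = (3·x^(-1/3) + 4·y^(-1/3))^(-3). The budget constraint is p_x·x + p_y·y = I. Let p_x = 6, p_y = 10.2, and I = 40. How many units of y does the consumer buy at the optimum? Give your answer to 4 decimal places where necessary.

y* = 2.299

MRS = MU_x/MU_y = (3/4)·(y/x)^(4/3). Set equal to p_x/p_y.
Hence y/x = ((4/3)·p_x/p_y)^(1/(4/3)), i.e. raised to the 0.75 power.
Substitute y = (y/x)·x into the budget: x* = I/(p_x + p_y·(y/x)).
Numerically y/x = 0.833427, so x* = 40/(6 + 10.2·0.833427) = 2.7584 and y* = 0.833427·2.7584 = 2.299.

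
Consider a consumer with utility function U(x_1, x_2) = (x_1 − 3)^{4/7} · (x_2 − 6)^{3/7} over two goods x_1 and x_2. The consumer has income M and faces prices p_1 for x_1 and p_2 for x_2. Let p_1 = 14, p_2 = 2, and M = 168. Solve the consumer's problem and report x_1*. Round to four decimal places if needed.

MRS = (4/3)·(x_2−6)/(x_1−3). Tangency with p_1/p_2 gives x_2−6 = (3/4)·(p_1/p_2)·(x_1−3).
After buying the subsistence bundle (3, 6), a share 4/7 of the remaining income goes to x_1: x_1* = 3 + 4/7·(M − 3p_1 − 6p_2)/p_1.
Discretionary income = 168 − 3·14 − 6·2 = 114; x_1* = 3 + 4/7·114/14 = 7.6531.

x_1* = 7.6531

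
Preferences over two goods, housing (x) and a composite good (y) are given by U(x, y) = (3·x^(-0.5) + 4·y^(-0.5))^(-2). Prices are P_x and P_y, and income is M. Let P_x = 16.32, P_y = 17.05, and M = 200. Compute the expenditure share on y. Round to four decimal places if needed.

share on y = 0.5514

MRS = MU_x/MU_y = (3/4)·(y/x)^(1.5). Set equal to P_x/P_y.
Solve for the ratio: y/x = [(4/3)·P_x/P_y]^(2/3).
With the ratio pinned down, the budget gives x* = M/(P_x + P_y·(y/x)) and y* = (y/x)·x*.
Numerically y/x = 1.176584, so x* = 200/(16.32 + 17.05·1.176584) = 5.4974 and y* = 1.176584·5.4974 = 6.4682.
Expenditure on y: 17.05·6.4682 = 110.2822; share = 0.5514.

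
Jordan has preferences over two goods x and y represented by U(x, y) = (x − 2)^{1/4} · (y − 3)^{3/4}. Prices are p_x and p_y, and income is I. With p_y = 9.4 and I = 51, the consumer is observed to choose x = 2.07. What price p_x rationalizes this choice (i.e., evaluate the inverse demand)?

p_x = 10

This is Cobb-Douglas in (x−2, y−3): tangency gives 0.25·p_y·(y−3) = 0.75·p_x·(x−2).
Substituting into the budget: x* = 2 + 0.25·(I − 2·p_x − 3·p_y)/p_x, and y* = 3 + 0.75·(…)/p_y.
Set x* = 2.07 in the demand function and solve for p_x: p_x = 10.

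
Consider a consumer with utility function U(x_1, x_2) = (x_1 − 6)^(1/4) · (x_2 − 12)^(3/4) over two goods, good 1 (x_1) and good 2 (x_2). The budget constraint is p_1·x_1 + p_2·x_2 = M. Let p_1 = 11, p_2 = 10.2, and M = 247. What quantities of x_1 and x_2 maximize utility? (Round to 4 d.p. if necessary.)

This is Cobb-Douglas in (x_1−6, x_2−12): tangency gives 0.25·p_2·(x_2−12) = 0.75·p_1·(x_1−6).
Substituting into the budget: x_1* = 6 + 0.25·(M − 6·p_1 − 12·p_2)/p_1, and x_2* = 12 + 0.75·(…)/p_2.
Discretionary income = 247 − 6·11 − 12·10.2 = 58.6; x_1* = 6 + 0.25·58.6/11 = 7.3318; x_2* = 12 + 0.75·58.6/10.2 = 16.3088.

x_1* = 7.3318, x_2* = 16.3088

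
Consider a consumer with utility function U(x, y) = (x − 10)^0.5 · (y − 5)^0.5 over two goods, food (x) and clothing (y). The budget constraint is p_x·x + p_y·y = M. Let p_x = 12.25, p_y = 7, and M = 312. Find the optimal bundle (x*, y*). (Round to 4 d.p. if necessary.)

x* = 16.3061, y* = 16.0357

Let x' = x−10, y' = y−5. MRS = y'/x' = p_x/p_y.
Substituting into the budget: x* = 10 + 0.5·(M − 10·p_x − 5·p_y)/p_x, and y* = 5 + 0.5·(…)/p_y.
Discretionary income = 312 − 10·12.25 − 5·7 = 154.5; x* = 10 + 0.5·154.5/12.25 = 16.3061; y* = 5 + 0.5·154.5/7 = 16.0357.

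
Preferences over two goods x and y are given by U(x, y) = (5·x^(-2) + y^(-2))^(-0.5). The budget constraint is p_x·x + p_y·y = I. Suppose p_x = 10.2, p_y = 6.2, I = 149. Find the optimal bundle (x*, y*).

MU_x ∝ 5·x^(-3), MU_y ∝ y^(-3), so MRS = 5·(y/x)^(3) = p_x/p_y.
Hence y/x = ((1/5)·p_x/p_y)^(1/(3)), i.e. raised to the 1/3 power.
Substitute y = (y/x)·x into the budget: x* = I/(p_x + p_y·(y/x)).
Numerically y/x = 0.690366, so x* = 149/(10.2 + 6.2·0.690366) = 10.2899 and y* = 0.690366·10.2899 = 7.1038.

x* = 10.2899, y* = 7.1038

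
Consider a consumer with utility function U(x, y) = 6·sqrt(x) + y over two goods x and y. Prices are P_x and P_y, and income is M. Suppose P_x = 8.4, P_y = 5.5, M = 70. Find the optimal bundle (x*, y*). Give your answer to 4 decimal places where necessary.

x* = 3.8584, y* = 6.8344

MU_x = 3/√x, MU_y = 1. Tangency: 3/√x = P_x/P_y.
Solve: √x = 3·P_y/P_x, so x*(P_x,P_y) = (3·P_y/P_x)², and y* = (M − P_x·x*)/P_y.
Plugging in: x* = (3·5.5/8.4)² = 3.8584, y* = 6.8344.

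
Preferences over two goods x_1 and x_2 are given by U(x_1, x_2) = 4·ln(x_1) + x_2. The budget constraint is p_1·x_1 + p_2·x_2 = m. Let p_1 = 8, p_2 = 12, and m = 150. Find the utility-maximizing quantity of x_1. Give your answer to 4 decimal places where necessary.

x_1* = 6

MU_x_1 = 4/x_1, MU_x_2 = 1. Tangency: 4/x_1 = p_1/p_2.
So x_1*(p_1,p_2) = 4·p_2/p_1, independent of income; and x_2* = (m − 4·p_2)/p_2.
At the given prices: x_1* = 4·12/8 = 6.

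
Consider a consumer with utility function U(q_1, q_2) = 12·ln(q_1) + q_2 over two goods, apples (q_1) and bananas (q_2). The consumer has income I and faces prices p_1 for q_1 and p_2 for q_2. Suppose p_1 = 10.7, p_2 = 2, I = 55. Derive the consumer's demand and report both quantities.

MU_q_1 = 12/q_1, MU_q_2 = 1. Tangency: 12/q_1 = p_1/p_2.
So q_1*(p_1,p_2) = 12·p_2/p_1, independent of income; and q_2* = (I − 12·p_2)/p_2.
At the given prices: q_1* = 12·2/10.7 = 2.243, and q_2* = 15.5.

q_1* = 2.243, q_2* = 15.5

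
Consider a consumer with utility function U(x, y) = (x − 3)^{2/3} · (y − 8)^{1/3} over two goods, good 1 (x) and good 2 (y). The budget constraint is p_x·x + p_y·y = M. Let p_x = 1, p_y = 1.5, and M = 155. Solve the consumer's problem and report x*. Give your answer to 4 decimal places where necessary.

Let x' = x−3, y' = y−8. MRS = 2·y'/x' = p_x/p_y.
After buying the subsistence bundle (3, 8), a share 2/3 of the remaining income goes to x: x* = 3 + 2/3·(M − 3p_x − 8p_y)/p_x.
Discretionary income = 155 − 3·1 − 8·1.5 = 140; x* = 3 + 2/3·140/1 = 96.3333.

x* = 96.3333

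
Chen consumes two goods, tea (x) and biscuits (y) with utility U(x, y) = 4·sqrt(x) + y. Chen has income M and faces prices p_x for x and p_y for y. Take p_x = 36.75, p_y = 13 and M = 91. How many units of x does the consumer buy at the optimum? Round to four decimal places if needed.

MU_x = 2/√x, MU_y = 1. Tangency: 2/√x = p_x/p_y.
Thus x* = (2·p_y/p_x)² — independent of M — with the rest of income spent on y.
Plugging in: x* = (2·13/36.75)² = 0.5005.

x* = 0.5005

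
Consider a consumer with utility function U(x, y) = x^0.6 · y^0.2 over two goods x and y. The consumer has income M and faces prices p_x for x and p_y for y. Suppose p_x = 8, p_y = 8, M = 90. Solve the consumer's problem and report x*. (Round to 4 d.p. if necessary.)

The MRS is 3·y/x. Set MRS = p_x/p_y.
So 0.6·p_y·y = 0.2·p_x·x; combined with the budget, a share 0.75 of income goes to x.
Demand: x*(p_x,p_y,M) = 0.75·M/p_x and y* = 0.25·M/p_y.
At p_x=8, p_y=8, M=90: x* = 0.75·90/8 = 8.4375.

x* = 8.4375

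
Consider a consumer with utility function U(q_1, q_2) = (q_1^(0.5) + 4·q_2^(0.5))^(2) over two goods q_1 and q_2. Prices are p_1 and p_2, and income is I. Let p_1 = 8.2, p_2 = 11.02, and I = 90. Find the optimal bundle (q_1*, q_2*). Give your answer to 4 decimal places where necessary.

q_1* = 0.8505, q_2* = 7.5341

MRS = MU_q_1/MU_q_2 = (1/4)·(q_2/q_1)^(0.5). Set equal to p_1/p_2.
Solve for the ratio: q_2/q_1 = [4·p_1/p_2]^(2).
Substitute q_2 = (q_2/q_1)·q_1 into the budget: q_1* = I/(p_1 + p_2·(q_2/q_1)).
Numerically q_2/q_1 = 8.858996, so q_1* = 90/(8.2 + 11.02·8.858996) = 0.8505 and q_2* = 8.858996·0.8505 = 7.5341.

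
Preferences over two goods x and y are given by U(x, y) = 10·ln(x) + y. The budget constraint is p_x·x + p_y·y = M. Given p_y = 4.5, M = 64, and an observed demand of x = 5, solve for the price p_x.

p_x = 9

MU_x = 10/x, MU_y = 1. Tangency: 10/x = p_x/p_y.
So x*(p_x,p_y) = 10·p_y/p_x, independent of income; and y* = (M − 10·p_y)/p_y.
Set x* = 5 in the demand function and solve for p_x: p_x = 9.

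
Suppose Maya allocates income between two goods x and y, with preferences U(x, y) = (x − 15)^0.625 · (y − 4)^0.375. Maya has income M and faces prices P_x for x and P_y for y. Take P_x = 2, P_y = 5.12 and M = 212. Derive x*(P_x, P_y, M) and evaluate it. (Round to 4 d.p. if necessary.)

MRS = (5/3)·(y−4)/(x−15). Tangency with P_x/P_y gives y−4 = (3/5)·(P_x/P_y)·(x−15).
After buying the subsistence bundle (15, 4), a share 0.625 of the remaining income goes to x: x* = 15 + 0.625·(M − 15P_x − 4P_y)/P_x.
Discretionary income = 212 − 15·2 − 4·5.12 = 161.52; x* = 15 + 0.625·161.52/2 = 65.475.

x* = 65.475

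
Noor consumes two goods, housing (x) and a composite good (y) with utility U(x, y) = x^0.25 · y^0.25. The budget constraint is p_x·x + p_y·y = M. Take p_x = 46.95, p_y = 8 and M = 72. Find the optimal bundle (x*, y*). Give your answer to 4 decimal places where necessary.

Demand: x*(p_x,p_y,M) = 0.5·M/p_x and y* = 0.5·M/p_y.
At p_x=46.95, p_y=8, M=72: x* = 0.5·72/46.95 = 0.7668, y* = 4.5.

x* = 0.7668, y* = 4.5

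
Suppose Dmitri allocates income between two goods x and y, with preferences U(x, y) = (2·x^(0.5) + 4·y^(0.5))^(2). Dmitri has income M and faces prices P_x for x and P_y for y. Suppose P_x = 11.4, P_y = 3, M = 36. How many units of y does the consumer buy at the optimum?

From the CES first-order condition, (1/2)·(y/x)^(0.5) = P_x/P_y.
Solve for the ratio: y/x = [2·P_x/P_y]^(2).
With the ratio pinned down, the budget gives x* = M/(P_x + P_y·(y/x)) and y* = (y/x)·x*.
Numerically y/x = 57.76, so x* = 36/(11.4 + 3·57.76) = 0.1949 and y* = 57.76·0.1949 = 11.2593.

y* = 11.2593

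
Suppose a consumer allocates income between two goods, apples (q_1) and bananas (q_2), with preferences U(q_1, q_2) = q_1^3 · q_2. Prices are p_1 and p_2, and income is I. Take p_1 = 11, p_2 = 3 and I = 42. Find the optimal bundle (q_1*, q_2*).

At p_1=11, p_2=3, I=42: q_1* = 0.75·42/11 = 2.8636, q_2* = 3.5.

q_1* = 2.8636, q_2* = 3.5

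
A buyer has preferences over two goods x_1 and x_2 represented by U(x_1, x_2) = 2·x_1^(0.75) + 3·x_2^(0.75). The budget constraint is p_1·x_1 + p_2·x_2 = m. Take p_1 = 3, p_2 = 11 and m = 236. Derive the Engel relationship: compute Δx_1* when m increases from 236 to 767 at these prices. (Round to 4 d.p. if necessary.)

Δx_1* = 160.5158

MRS = MU_x_1/MU_x_2 = (2/3)·(x_2/x_1)^(0.25). Set equal to p_1/p_2.
Hence x_2/x_1 = ((3/2)·p_1/p_2)^(1/(0.25)), i.e. raised to the 4 power.
Substitute x_2 = (x_2/x_1)·x_1 into the budget: x_1* = m/(p_1 + p_2·(x_2/x_1)).
Numerically x_2/x_1 = 0.028008, so x_1* = 236/(3 + 11·0.028008) = 71.3403.
At m' = 767: x_1* = 231.8561. Change: 231.8561 − 71.3403 = 160.5158.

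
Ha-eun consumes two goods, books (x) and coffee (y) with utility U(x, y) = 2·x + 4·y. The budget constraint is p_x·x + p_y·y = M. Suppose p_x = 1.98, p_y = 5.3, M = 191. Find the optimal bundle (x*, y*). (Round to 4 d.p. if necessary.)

Numerically: x* = 96.4646, y* = 0.

x* = 96.4646, y* = 0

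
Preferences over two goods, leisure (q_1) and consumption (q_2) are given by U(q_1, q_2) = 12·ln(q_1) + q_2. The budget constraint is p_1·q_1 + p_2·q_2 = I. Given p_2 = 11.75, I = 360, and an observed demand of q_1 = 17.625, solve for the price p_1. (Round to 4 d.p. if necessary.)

p_1 = 8

MU_q_1 = 12/q_1, MU_q_2 = 1. Tangency: 12/q_1 = p_1/p_2.
So q_1*(p_1,p_2) = 12·p_2/p_1, independent of income; and q_2* = (I − 12·p_2)/p_2.
Set q_1* = 17.625 in the demand function and solve for p_1: p_1 = 8.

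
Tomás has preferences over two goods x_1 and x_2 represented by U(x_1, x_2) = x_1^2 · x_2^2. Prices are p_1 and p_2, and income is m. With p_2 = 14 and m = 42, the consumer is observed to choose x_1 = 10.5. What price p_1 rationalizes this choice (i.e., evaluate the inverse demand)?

p_1 = 2

MU_x_1/MU_x_2 = (2·x_2)/(2·x_1); tangency sets this equal to p_1/p_2.
So 2·p_2·x_2 = 2·p_1·x_1; combined with the budget, a share 0.5 of income goes to x_1.
Demand: x_1*(p_1,p_2,m) = 0.5·m/p_1 and x_2* = 0.5·m/p_2.
Set x_1* = 10.5 in the demand function and solve for p_1: p_1 = 2.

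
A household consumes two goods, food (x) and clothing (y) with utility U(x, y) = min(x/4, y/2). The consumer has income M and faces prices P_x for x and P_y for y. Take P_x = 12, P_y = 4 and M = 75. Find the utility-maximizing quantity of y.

y* = 2.6786

Leontief preferences: the optimum is at the kink where x/4 = y/2, i.e. y = (1/2)·x.
Budget: P_x·x + P_y·(1/2)·x = M, so (4·P_x + 2·P_y)·x = 4·M.
Demand: x*(P_x,P_y,M) = 4·M/(4·P_x + 2·P_y), y* = 2·M/(4·P_x + 2·P_y).
Here 4·12 + 2·4 = 56, giving y* = 2.6786.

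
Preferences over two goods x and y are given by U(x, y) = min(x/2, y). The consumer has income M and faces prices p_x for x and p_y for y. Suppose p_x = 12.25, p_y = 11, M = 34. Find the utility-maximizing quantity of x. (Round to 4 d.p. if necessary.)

x* = 1.9155

Leontief preferences: the optimum is at the kink where x/2 = y/1, i.e. y = (1/2)·x.
Budget: p_x·x + p_y·(1/2)·x = M, so (2·p_x + p_y)·x = 2·M.
Demand: x*(p_x,p_y,M) = 2·M/(2·p_x + p_y), y* = M/(2·p_x + p_y).
Here 2·12.25 + 11 = 35.5, giving x* = 1.9155.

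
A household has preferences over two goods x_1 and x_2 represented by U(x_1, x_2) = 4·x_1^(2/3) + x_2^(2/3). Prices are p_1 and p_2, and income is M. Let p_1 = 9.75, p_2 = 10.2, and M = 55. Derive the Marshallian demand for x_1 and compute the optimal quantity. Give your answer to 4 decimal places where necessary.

x_1* = 5.5616

MU_x_1 ∝ 4·x_1^(-1/3), MU_x_2 ∝ x_2^(-1/3), so MRS = 4·(x_2/x_1)^(1/3) = p_1/p_2.
Solve for the ratio: x_2/x_1 = [(1/4)·p_1/p_2]^(3).
With the ratio pinned down, the budget gives x_1* = M/(p_1 + p_2·(x_2/x_1)) and x_2* = (x_2/x_1)·x_1*.
Numerically x_2/x_1 = 0.013647, so x_1* = 55/(9.75 + 10.2·0.013647) = 5.5616.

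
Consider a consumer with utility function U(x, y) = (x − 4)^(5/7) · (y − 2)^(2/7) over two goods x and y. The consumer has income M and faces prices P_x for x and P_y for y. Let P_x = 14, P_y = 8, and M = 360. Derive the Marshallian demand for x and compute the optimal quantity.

MRS = (5/2)·(y−2)/(x−4). Tangency with P_x/P_y gives y−2 = (2/5)·(P_x/P_y)·(x−4).
Substituting into the budget: x* = 4 + 5/7·(M − 4·P_x − 2·P_y)/P_x, and y* = 2 + 2/7·(…)/P_y.
Discretionary income = 360 − 4·14 − 2·8 = 288; x* = 4 + 5/7·288/14 = 18.6939.

x* = 18.6939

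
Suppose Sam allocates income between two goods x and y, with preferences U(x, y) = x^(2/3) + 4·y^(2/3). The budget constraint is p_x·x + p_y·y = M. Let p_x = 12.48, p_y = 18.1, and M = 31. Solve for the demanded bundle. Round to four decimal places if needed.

MU_x ∝ x^(-1/3), MU_y ∝ 4·y^(-1/3), so MRS = (1/4)·(y/x)^(1/3) = p_x/p_y.
Hence y/x = (4·p_x/p_y)^(1/(1/3)), i.e. raised to the 3 power.
With the ratio pinned down, the budget gives x* = M/(p_x + p_y·(y/x)) and y* = (y/x)·x*.
Numerically y/x = 20.979156, so x* = 31/(12.48 + 18.1·20.979156) = 0.079 and y* = 20.979156·0.079 = 1.6582.

x* = 0.079, y* = 1.6582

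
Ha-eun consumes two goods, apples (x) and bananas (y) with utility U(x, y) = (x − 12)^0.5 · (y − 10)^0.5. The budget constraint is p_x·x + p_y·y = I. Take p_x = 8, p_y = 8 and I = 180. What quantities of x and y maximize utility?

Discretionary income = 180 − 12·8 − 10·8 = 4; x* = 12 + 0.5·4/8 = 12.25; y* = 10 + 0.5·4/8 = 10.25.

x* = 12.25, y* = 10.25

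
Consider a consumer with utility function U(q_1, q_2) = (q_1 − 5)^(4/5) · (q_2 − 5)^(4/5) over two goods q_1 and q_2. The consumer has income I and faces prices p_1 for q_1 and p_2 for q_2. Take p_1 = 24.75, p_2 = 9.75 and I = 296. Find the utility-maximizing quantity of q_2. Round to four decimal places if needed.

q_2* = 11.3333

Let q_1' = q_1−5, q_2' = q_2−5. MRS = q_2'/q_1' = p_1/p_2.
Substituting into the budget: q_1* = 5 + 0.5·(I − 5·p_1 − 5·p_2)/p_1, and q_2* = 5 + 0.5·(…)/p_2.
Discretionary income = 296 − 5·24.75 − 5·9.75 = 123.5; q_2* = 5 + 0.5·123.5/9.75 = 11.3333.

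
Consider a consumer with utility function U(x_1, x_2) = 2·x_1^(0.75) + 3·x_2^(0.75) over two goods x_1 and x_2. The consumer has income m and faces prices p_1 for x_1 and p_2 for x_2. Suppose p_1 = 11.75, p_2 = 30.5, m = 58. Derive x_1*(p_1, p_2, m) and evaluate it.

x_1* = 3.8281

MRS = MU_x_1/MU_x_2 = (2/3)·(x_2/x_1)^(0.25). Set equal to p_1/p_2.
Solve for the ratio: x_2/x_1 = [(3/2)·p_1/p_2]^(4).
Substitute x_2 = (x_2/x_1)·x_1 into the budget: x_1* = m/(p_1 + p_2·(x_2/x_1)).
Numerically x_2/x_1 = 0.111511, so x_1* = 58/(11.75 + 30.5·0.111511) = 3.8281.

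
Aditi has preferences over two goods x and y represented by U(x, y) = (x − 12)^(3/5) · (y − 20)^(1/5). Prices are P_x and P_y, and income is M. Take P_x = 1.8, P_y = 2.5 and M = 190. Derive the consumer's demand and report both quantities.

x* = 61.3333, y* = 31.84

This is Cobb-Douglas in (x−12, y−20): tangency gives 0.6·P_y·(y−20) = 0.2·P_x·(x−12).
After buying the subsistence bundle (12, 20), a share 0.75 of the remaining income goes to x: x* = 12 + 0.75·(M − 12P_x − 20P_y)/P_x.
Discretionary income = 190 − 12·1.8 − 20·2.5 = 118.4; x* = 12 + 0.75·118.4/1.8 = 61.3333; y* = 20 + 0.25·118.4/2.5 = 31.84.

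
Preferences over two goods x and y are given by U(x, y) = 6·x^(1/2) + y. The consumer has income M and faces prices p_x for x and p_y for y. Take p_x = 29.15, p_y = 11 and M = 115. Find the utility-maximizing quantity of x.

Utility is quasi-linear in y; the FOC for x is 3/√x = p_x/p_y.
Thus x* = (3·p_y/p_x)² — independent of M — with the rest of income spent on y.
Plugging in: x* = (3·11/29.15)² = 1.2816.

x* = 1.2816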